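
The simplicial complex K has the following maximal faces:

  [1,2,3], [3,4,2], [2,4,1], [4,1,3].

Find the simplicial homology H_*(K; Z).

H_0 ≅ Z,  H_1 = 0,  H_2 ≅ Z.

K has 4 vertices, 6 edges, 4 triangles.
rank ∂_0 = 0, rank ∂_1 = 3 ⇒ b_0 = 4 − 0 − 3 = 1; all invariant factors of ∂_1 are 1 so no torsion. So H_0 ≅ Z.
rank ∂_1 = 3, rank ∂_2 = 3 ⇒ b_1 = 6 − 3 − 3 = 0; all invariant factors of ∂_2 are 1 so no torsion. So H_1 ≅ 0.
rank ∂_2 = 3, rank ∂_3 = 0 ⇒ b_2 = 4 − 3 − 0 = 1. So H_2 ≅ Z.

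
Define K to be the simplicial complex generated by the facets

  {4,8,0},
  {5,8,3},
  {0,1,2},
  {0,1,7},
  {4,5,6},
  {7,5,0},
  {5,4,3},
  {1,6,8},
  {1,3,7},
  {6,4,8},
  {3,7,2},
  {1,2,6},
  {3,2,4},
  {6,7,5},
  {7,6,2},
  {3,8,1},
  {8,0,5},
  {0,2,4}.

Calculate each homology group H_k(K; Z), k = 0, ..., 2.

Fix the vertex order 0 < 1 < 2 < 3 < 4 < 5 < 6 < 7 < 8 and write every simplex with vertices in increasing order. Then dim K = 2 and the simplices of K are:

  0-simplices (9): [0], [1], [2], [3], [4], [5], [6], [7], [8]
  1-simplices (27): (27 of them)
  2-simplices (18): [0,1,2], [0,1,7], [0,2,4], [0,4,8], [0,5,7], [0,5,8], [1,2,6], [1,3,7], [1,3,8], [1,6,8], [2,3,4], [2,3,7], [2,6,7], [3,4,5], [3,5,8], [4,5,6], [4,6,8], [5,6,7]

so the chain groups are C_0 ≅ Z^9, C_1 ≅ Z^27, C_2 ≅ Z^18.

∂_1: C_1 → C_0 is given by ∂[p,q] = [q] − [p].
The resulting 9×27 matrix has rank 8, and its Smith normal form has invariant factors (1,1,1,1,1,1,1,1).

The boundary map ∂_2: C_2 → C_1 maps a triangle to the signed sum of its edges. For instance
  ∂[0,5,8] = [5,8] − [0,8] + [0,5],
  ∂[2,3,4] = [3,4] − [2,4] + [2,3].
This gives a 27×18 integer matrix of rank 18; reducing to Smith normal form yields diagonal entries (1,1,1,1,1,1,1,1,1,1,1,1,1,1,1,1,1,2).

Reading off H_k = ker ∂_k / im ∂_{k+1}:

  H_0: rank C_0 − rank ∂_1 = 9 − 8 = 1, and the invariant factors of ∂_1 are all 1, so H_0 ≅ Z.
  H_1: rank ker ∂_1 − rank ∂_2 = (27 − 8) − 18 = 1, and ∂_2 has invariant factor 2 > 1, so H_1 ≅ Z ⊕ Z/2.
  H_2: rank ker ∂_2 − rank ∂_3 = (18 − 18) − 0 = 0, and there is no ∂_3, so H_2 ≅ 0.

As a check, the Euler characteristic is 9 − 27 + 18 = 0, which agrees with 1 − 1 + 0 = 0.

H_0 ≅ Z,  H_1 ≅ Z ⊕ Z/2,  H_2 = 0.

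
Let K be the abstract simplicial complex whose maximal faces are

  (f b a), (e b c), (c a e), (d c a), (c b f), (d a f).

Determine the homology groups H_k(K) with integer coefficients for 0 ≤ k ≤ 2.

H_0 ≅ Z,  H_1 ≅ Z,  H_2 = 0.

Fix the vertex order a < b < c < d < e < f and write every simplex with vertices in increasing order. Then dim K = 2 and the simplices of K are:

  0-simplices (6): a, b, c, d, e, f
  1-simplices (12): ab, ac, ad, ae, af, bc, be, bf, cd, ce, cf, df
  2-simplices (6): abf, acd, ace, adf, bce, bcf

giving chain groups C_0 ≅ Z^6, C_1 ≅ Z^12, C_2 ≅ Z^6.

The boundary map ∂_1: C_1 → C_0 maps an edge to its endpoints' difference, ∂[p,q] = q − p. For instance
  ∂ab = b − a.
The 6×12 boundary matrix has rank 5 and Smith normal form diag(1,1,1,1,1).

The boundary map ∂_2: C_2 → C_1 maps a triangle to the signed sum of its edges. For instance
  ∂bcf = cf − bf + bc,
  ∂adf = df − af + ad.
The resulting 12×6 matrix has rank 6, and its Smith normal form has invariant factors (1,1,1,1,1,1).

From H_k ≅ ker(∂_k) / im(∂_{k+1}) we obtain:

  H_0: rank C_0 − rank ∂_1 = 6 − 5 = 1, and the invariant factors of ∂_1 are all 1, so H_0 = Z.
  H_1: rank ker ∂_1 − rank ∂_2 = (12 − 5) − 6 = 1, and the invariant factors of ∂_2 are all 1, so H_1 = Z.
  H_2: rank ker ∂_2 − rank ∂_3 = (6 − 6) − 0 = 0, and there is no ∂_3, so H_2 = 0.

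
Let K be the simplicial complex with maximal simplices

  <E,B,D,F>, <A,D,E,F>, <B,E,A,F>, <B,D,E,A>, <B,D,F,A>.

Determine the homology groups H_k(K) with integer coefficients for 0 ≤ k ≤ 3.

We work with the vertex ordering A < B < D < E < F. The simplices of K, each written with vertices in increasing order, are:

  0-simplices (5): A, B, D, E, F
  1-simplices (10): AB, AD, AE, AF, BD, BE, BF, DE, DF, EF
  2-simplices (10): ABD, ABE, ABF, ADE, ADF, AEF, BDE, BDF, BEF, DEF
  3-simplices (5): ABDE, ABDF, ABEF, ADEF, BDEF

Hence C_0 ≅ Z^5, C_1 ≅ Z^10, C_2 ≅ Z^10, C_3 ≅ Z^5.

The boundary map ∂_1: C_1 → C_0 sends each edge [p,q] (with p < q) to q − p. For instance
  ∂DE = E − D.
This gives a 5×10 integer matrix of rank 4; reducing to Smith normal form yields diagonal entries (1,1,1,1).

Boundary ∂_2: C_2 → C_1 maps a triangle to the signed sum of its edges. For instance
  ∂BDF = DF − BF + BD,
  ∂ABE = BE − AE + AB.
The 10×10 boundary matrix has rank 6 and Smith normal form diag(1,1,1,1,1,1).

The boundary map ∂_3: C_3 → C_2 sends each 3-simplex σ to the alternating sum Σ_i (−1)^i (σ with its i-th vertex removed). For instance
  ∂ABDF = BDF − ADF + ABF − ABD,
  ∂ADEF = DEF − AEF + ADF − ADE.
The resulting 10×5 matrix has rank 4, and its Smith normal form has invariant factors (1,1,1,1).

Now H_k = ker ∂_k / im ∂_{k+1}, so:

  H_0: rank C_0 − rank ∂_1 = 5 − 4 = 1, and the invariant factors of ∂_1 are all 1, so H_0 = Z.
  H_1: rank ker ∂_1 − rank ∂_2 = (10 − 4) − 6 = 0, and the invariant factors of ∂_2 are all 1, so H_1 = 0.
  H_2: rank ker ∂_2 − rank ∂_3 = (10 − 6) − 4 = 0, and the invariant factors of ∂_3 are all 1, so H_2 = 0.
  H_3: rank ker ∂_3 − rank ∂_4 = (5 − 4) − 0 = 1, and there is no ∂_4, so H_3 = Z.

As a check, the Euler characteristic is 5 − 10 + 10 − 5 = 0, which agrees with 1 − 0 + 0 − 1 = 0.
(K is a triangulation of the 3-sphere S^3.)

H_0 = Z,  H_1 = 0,  H_2 = 0,  H_3 = Z.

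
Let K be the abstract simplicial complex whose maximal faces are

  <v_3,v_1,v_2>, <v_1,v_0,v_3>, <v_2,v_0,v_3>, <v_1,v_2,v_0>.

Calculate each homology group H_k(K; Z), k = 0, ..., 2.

K has 4 vertices, 6 edges, 4 triangles.
rank ∂_0 = 0, rank ∂_1 = 3 ⇒ b_0 = 4 − 0 − 3 = 1; all invariant factors of ∂_1 are 1 so no torsion. So H_0 = Z.
rank ∂_1 = 3, rank ∂_2 = 3 ⇒ b_1 = 6 − 3 − 3 = 0; all invariant factors of ∂_2 are 1 so no torsion. So H_1 = 0.
rank ∂_2 = 3, rank ∂_3 = 0 ⇒ b_2 = 4 − 3 − 0 = 1. So H_2 = Z.

H_0 = Z,  H_1 = 0,  H_2 = Z.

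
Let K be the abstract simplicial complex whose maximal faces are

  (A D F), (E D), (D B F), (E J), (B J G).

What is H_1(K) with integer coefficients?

H_1 = Z.

Take the total order A < B < D < E < F < G < J on the vertex set. Then K (dimension 2) consists of the simplices:

  0-simplices (7): A, B, D, E, F, G, J
  1-simplices (10): AD, AF, BD, BF, BG, BJ, DE, DF, EJ, GJ
  2-simplices (3): ADF, BDF, BGJ

so the chain groups are C_0 ≅ Z^7, C_1 ≅ Z^10, C_2 ≅ Z^3.

∂_1: C_1 → C_0 sends each edge [p,q] (with p < q) to q − p. For instance
  ∂AD = D − A.
This gives a 7×10 integer matrix of rank 6; reducing to Smith normal form yields diagonal entries (1,1,1,1,1,1).

∂_2: C_2 → C_1 acts by ∂[p,q,r] = [q,r] − [p,r] + [p,q]. For instance
  ∂ADF = DF − AF + AD,
  ∂BGJ = GJ − BJ + BG.
This gives a 10×3 integer matrix of rank 3; reducing to Smith normal form yields diagonal entries (1,1,1).

From H_k ≅ ker(∂_k) / im(∂_{k+1}) we obtain:

  H_1: rank ker ∂_1 − rank ∂_2 = (10 − 6) − 3 = 1, and the invariant factors of ∂_2 are all 1, so H_1 = Z.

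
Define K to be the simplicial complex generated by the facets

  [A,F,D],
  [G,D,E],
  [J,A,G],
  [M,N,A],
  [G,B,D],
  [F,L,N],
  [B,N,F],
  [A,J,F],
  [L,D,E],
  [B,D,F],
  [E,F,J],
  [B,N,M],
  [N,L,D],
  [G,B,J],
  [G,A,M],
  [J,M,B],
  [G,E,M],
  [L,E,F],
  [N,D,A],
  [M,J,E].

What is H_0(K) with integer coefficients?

H_0 ≅ Z.

We work with the vertex ordering A < B < D < E < F < G < J < L < M < N. The simplices of K, each written with vertices in increasing order, are:

  0-simplices (10): A, B, D, E, F, G, J, L, M, N
  1-simplices (30): AD, AF, AG, AJ, AM, AN, BD, BF, BG, BJ, BM, BN, DE, DF, DG, DL, DN, EF, EG, EJ, EL, EM, FJ, FL, FN, GJ, GM, JM, LN, MN
  2-simplices (20): ADF, ADN, AFJ, AGJ, AGM, AMN, BDF, BDG, BFN, BGJ, BJM, BMN, DEG, DEL, DLN, EFJ, EFL, EGM, EJM, FLN

so the chain groups are C_0 ≅ Z^10, C_1 ≅ Z^30, C_2 ≅ Z^20.

Boundary ∂_1: C_1 → C_0 is given by ∂[p,q] = [q] − [p].
The resulting 10×30 matrix has rank 9, and its Smith normal form has invariant factors (1,1,1,1,1,1,1,1,1).

∂_2: C_2 → C_1 acts by ∂[p,q,r] = [q,r] − [p,r] + [p,q]. For instance
  ∂BFN = FN − BN + BF,
  ∂AGJ = GJ − AJ + AG.
As a 30×20 matrix over Z this has rank 20, with invariant factors (1,1,1,1,1,1,1,1,1,1,1,1,1,1,1,1,1,1,1,2).

Computing H_k = (kernel of ∂_k) / (image of ∂_{k+1}):

  H_0: rank C_0 − rank ∂_1 = 10 − 9 = 1, and the invariant factors of ∂_1 are all 1, so H_0 ≅ Z.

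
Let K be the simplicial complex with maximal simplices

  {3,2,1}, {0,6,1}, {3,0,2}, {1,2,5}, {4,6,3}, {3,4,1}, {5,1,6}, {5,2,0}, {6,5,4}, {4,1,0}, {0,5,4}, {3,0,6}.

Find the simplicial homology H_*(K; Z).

Order the vertices as 0 < 1 < 2 < 3 < 4 < 5 < 6. Listing each simplex with vertices in this order, K has dimension 2 with simplices:

  0-simplices (7): [0], [1], [2], [3], [4], [5], [6]
  1-simplices (18): [0,1], [0,2], [0,3], [0,4], [0,5], [0,6], [1,2], [1,3], [1,4], [1,5], [1,6], [2,3], [2,5], [3,4], [3,6], [4,5], [4,6], [5,6]
  2-simplices (12): [0,1,4], [0,1,6], [0,2,3], [0,2,5], [0,3,6], [0,4,5], [1,2,3], [1,2,5], [1,3,4], [1,5,6], [3,4,6], [4,5,6]

giving chain groups C_0 ≅ Z^7, C_1 ≅ Z^18, C_2 ≅ Z^12.

The boundary map ∂_1: C_1 → C_0 maps an edge to its endpoints' difference, ∂[p,q] = q − p.
The 7×18 boundary matrix has rank 6 and Smith normal form diag(1,1,1,1,1,1).

The boundary map ∂_2: C_2 → C_1 sends each 2-simplex [p,q,r] to [q,r] − [p,r] + [p,q]. For instance
  ∂[0,3,6] = [3,6] − [0,6] + [0,3],
  ∂[0,2,5] = [2,5] − [0,5] + [0,2].
As a 18×12 matrix over Z this has rank 12, with invariant factors (1,1,1,1,1,1,1,1,1,1,1,2).

Computing H_k = (kernel of ∂_k) / (image of ∂_{k+1}):

  H_0: rank C_0 − rank ∂_1 = 7 − 6 = 1, and the invariant factors of ∂_1 are all 1, so H_0 = Z.
  H_1: rank ker ∂_1 − rank ∂_2 = (18 − 6) − 12 = 0, and ∂_2 has invariant factor 2 > 1, so H_1 = Z/2.
  H_2: rank ker ∂_2 − rank ∂_3 = (12 − 12) − 0 = 0, and there is no ∂_3, so H_2 = 0.

H_0 = Z,  H_1 = Z/2,  H_2 = 0.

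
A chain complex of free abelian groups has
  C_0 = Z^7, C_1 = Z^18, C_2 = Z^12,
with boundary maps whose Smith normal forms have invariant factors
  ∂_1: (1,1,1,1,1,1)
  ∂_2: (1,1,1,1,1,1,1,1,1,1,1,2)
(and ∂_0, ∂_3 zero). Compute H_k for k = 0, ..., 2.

H_0: b_0 = 7 − 0 − 6 = 1; torsion from ∂_1 factors > 1: none. So H_0 = Z.
H_1: b_1 = 18 − 6 − 12 = 0; torsion from ∂_2 factors > 1: [2]. So H_1 = Z/2Z.
H_2: b_2 = 12 − 12 − 0 = 0; torsion from ∂_3 factors > 1: none. So H_2 = 0.

H_0 = Z,  H_1 = Z/2Z,  H_2 = 0.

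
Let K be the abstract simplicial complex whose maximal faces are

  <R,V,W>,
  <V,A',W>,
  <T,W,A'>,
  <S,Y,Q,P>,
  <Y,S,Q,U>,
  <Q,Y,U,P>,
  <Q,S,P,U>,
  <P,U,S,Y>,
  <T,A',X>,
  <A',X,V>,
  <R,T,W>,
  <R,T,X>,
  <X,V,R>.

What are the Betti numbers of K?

K has 11 vertices, 22 edges, 18 triangles, 5 3-simplices.
rank ∂_0 = 0, rank ∂_1 = 9 ⇒ b_0 = 11 − 0 − 9 = 2; all invariant factors of ∂_1 are 1 so no torsion. So H_0 ≅ Z^2.
rank ∂_1 = 9, rank ∂_2 = 13 ⇒ b_1 = 22 − 9 − 13 = 0; all invariant factors of ∂_2 are 1 so no torsion. So H_1 ≅ 0.
rank ∂_2 = 13, rank ∂_3 = 4 ⇒ b_2 = 18 − 13 − 4 = 1; all invariant factors of ∂_3 are 1 so no torsion. So H_2 ≅ Z.
rank ∂_3 = 4, rank ∂_4 = 0 ⇒ b_3 = 5 − 4 − 0 = 1. So H_3 ≅ Z.

b_0 = 2, b_1 = 0, b_2 = 1, b_3 = 1.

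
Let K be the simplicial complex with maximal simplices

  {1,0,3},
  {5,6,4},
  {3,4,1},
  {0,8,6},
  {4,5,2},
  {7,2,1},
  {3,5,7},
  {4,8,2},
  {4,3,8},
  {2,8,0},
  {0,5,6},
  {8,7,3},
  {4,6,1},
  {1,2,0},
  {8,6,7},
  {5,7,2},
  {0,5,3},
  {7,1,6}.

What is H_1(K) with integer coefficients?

H_1 = Z^2.

Fix the vertex order 0 < 1 < 2 < 3 < 4 < 5 < 6 < 7 < 8 and write every simplex with vertices in increasing order. Then dim K = 2 and the simplices of K are:

  0-simplices (9): [0], [1], [2], [3], [4], [5], [6], [7], [8]
  1-simplices (27): (27 of them)
  2-simplices (18): [0,1,2], [0,1,3], [0,2,8], [0,3,5], [0,5,6], [0,6,8], [1,2,7], [1,3,4], [1,4,6], [1,6,7], [2,4,5], [2,4,8], [2,5,7], [3,4,8], [3,5,7], [3,7,8], [4,5,6], [6,7,8]

giving chain groups C_0 ≅ Z^9, C_1 ≅ Z^27, C_2 ≅ Z^18.

The boundary map ∂_1: C_1 → C_0 sends each edge [p,q] (with p < q) to q − p. For instance
  ∂[4,8] = [8] − [4].
The 9×27 boundary matrix has rank 8 and Smith normal form diag(1,1,1,1,1,1,1,1).

∂_2: C_2 → C_1 acts by ∂[p,q,r] = [q,r] − [p,r] + [p,q]. For instance
  ∂[0,6,8] = [6,8] − [0,8] + [0,6],
  ∂[1,2,7] = [2,7] − [1,7] + [1,2].
This gives a 27×18 integer matrix of rank 17; reducing to Smith normal form yields diagonal entries (1,1,1,1,1,1,1,1,1,1,1,1,1,1,1,1,1).

Computing H_k = (kernel of ∂_k) / (image of ∂_{k+1}):

  H_1: rank ker ∂_1 − rank ∂_2 = (27 − 8) − 17 = 2, and the invariant factors of ∂_2 are all 1, so H_1 = Z^2.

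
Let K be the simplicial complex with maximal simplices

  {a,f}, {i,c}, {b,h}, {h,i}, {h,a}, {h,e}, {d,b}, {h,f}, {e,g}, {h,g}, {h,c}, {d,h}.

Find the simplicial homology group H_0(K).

Order the vertices as a < b < c < d < e < f < g < h < i. Listing each simplex with vertices in this order, K has dimension 1 with simplices:

  0-simplices (9): a, b, c, d, e, f, g, h, i
  1-simplices (12): af, ah, bd, bh, ch, ci, dh, eg, eh, fh, gh, hi

so the chain groups are C_0 ≅ Z^9, C_1 ≅ Z^12.

Boundary ∂_1: C_1 → C_0 sends each edge [p,q] (with p < q) to q − p. For instance
  ∂bd = d − b.
The 9×12 boundary matrix has rank 8 and Smith normal form diag(1,1,1,1,1,1,1,1).

Now H_k = ker ∂_k / im ∂_{k+1}, so:

  H_0: rank C_0 − rank ∂_1 = 9 − 8 = 1, and the invariant factors of ∂_1 are all 1, so H_0 ≅ Z.

H_0 = Z.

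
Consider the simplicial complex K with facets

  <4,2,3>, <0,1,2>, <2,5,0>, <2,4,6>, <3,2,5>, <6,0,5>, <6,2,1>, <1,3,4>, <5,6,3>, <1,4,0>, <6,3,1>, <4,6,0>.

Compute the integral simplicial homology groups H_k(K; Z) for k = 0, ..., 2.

Order the vertices as 0 < 1 < 2 < 3 < 4 < 5 < 6. Listing each simplex with vertices in this order, K has dimension 2 with simplices:

  0-simplices (7): [0], [1], [2], [3], [4], [5], [6]
  1-simplices (18): [0,1], [0,2], [0,4], [0,5], [0,6], [1,2], [1,3], [1,4], [1,6], [2,3], [2,4], [2,5], [2,6], [3,4], [3,5], [3,6], [4,6], [5,6]
  2-simplices (12): [0,1,2], [0,1,4], [0,2,5], [0,4,6], [0,5,6], [1,2,6], [1,3,4], [1,3,6], [2,3,4], [2,3,5], [2,4,6], [3,5,6]

Hence C_0 ≅ Z^7, C_1 ≅ Z^18, C_2 ≅ Z^12.

The boundary map ∂_1: C_1 → C_0 sends each edge [p,q] (with p < q) to q − p. For instance
  ∂[3,6] = [6] − [3].
The 7×18 boundary matrix has rank 6 and Smith normal form diag(1,1,1,1,1,1).

Boundary ∂_2: C_2 → C_1 sends each 2-simplex [p,q,r] to [q,r] − [p,r] + [p,q]. For instance
  ∂[0,5,6] = [5,6] − [0,6] + [0,5],
  ∂[0,1,2] = [1,2] − [0,2] + [0,1].
As a 18×12 matrix over Z this has rank 12, with invariant factors (1,1,1,1,1,1,1,1,1,1,1,2).

From H_k ≅ ker(∂_k) / im(∂_{k+1}) we obtain:

  H_0: rank C_0 − rank ∂_1 = 7 − 6 = 1, and the invariant factors of ∂_1 are all 1, so H_0 ≅ Z.
  H_1: rank ker ∂_1 − rank ∂_2 = (18 − 6) − 12 = 0, and ∂_2 has invariant factor 2 > 1, so H_1 ≅ Z/2.
  H_2: rank ker ∂_2 − rank ∂_3 = (12 − 12) − 0 = 0, and there is no ∂_3, so H_2 ≅ 0.

(K is a triangulation of the real projective plane RP^2.)

H_0 = Z,  H_1 = Z/2,  H_2 = 0.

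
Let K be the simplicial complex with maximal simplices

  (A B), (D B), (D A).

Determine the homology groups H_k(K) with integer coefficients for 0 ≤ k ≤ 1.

H_0 = Z,  H_1 = Z.

Fix the vertex order A < B < D and write every simplex with vertices in increasing order. Then dim K = 1 and the simplices of K are:

  0-simplices (3): A, B, D
  1-simplices (3): AB, AD, BD

giving chain groups C_0 ≅ Z^3, C_1 ≅ Z^3.

∂_1: C_1 → C_0 maps an edge to its endpoints' difference, ∂[p,q] = q − p.
The resulting 3×3 matrix has rank 2, and its Smith normal form has invariant factors (1,1).

Now H_k = ker ∂_k / im ∂_{k+1}, so:

  H_0: rank C_0 − rank ∂_1 = 3 − 2 = 1, and the invariant factors of ∂_1 are all 1, so H_0 ≅ Z.
  H_1: rank ker ∂_1 − rank ∂_2 = (3 − 2) − 0 = 1, and there is no ∂_2, so H_1 ≅ Z.

As a check, the Euler characteristic is 3 − 3 = 0, which agrees with 1 − 1 = 0.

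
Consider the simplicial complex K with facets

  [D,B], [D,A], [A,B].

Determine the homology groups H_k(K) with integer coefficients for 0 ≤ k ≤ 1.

H_0 ≅ Z,  H_1 ≅ Z.

Take the total order A < B < D on the vertex set. Then K (dimension 1) consists of the simplices:

  0-simplices (3): A, B, D
  1-simplices (3): AB, AD, BD

so the chain groups are C_0 ≅ Z^3, C_1 ≅ Z^3.

∂_1: C_1 → C_0 sends each edge [p,q] (with p < q) to q − p.
The resulting 3×3 matrix has rank 2, and its Smith normal form has invariant factors (1,1).

Now H_k = ker ∂_k / im ∂_{k+1}, so:

  H_0: rank C_0 − rank ∂_1 = 3 − 2 = 1, and the invariant factors of ∂_1 are all 1, so H_0 = Z.
  H_1: rank ker ∂_1 − rank ∂_2 = (3 − 2) − 0 = 1, and there is no ∂_2, so H_1 = Z.

As a check, the Euler characteristic is 3 − 3 = 0, which agrees with 1 − 1 = 0.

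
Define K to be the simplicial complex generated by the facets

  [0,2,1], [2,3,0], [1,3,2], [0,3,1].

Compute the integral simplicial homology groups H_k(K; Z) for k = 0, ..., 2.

H_0 ≅ Z,  H_1 = 0,  H_2 ≅ Z.

Order the vertices as 0 < 1 < 2 < 3. Listing each simplex with vertices in this order, K has dimension 2 with simplices:

  0-simplices (4): [0], [1], [2], [3]
  1-simplices (6): [0,1], [0,2], [0,3], [1,2], [1,3], [2,3]
  2-simplices (4): [0,1,2], [0,1,3], [0,2,3], [1,2,3]

Hence C_0 ≅ Z^4, C_1 ≅ Z^6, C_2 ≅ Z^4.

The boundary map ∂_1: C_1 → C_0 is given by ∂[p,q] = [q] − [p].
The resulting 4×6 matrix has rank 3, and its Smith normal form has invariant factors (1,1,1).

The boundary map ∂_2: C_2 → C_1 maps a triangle to the signed sum of its edges. For instance
  ∂[1,2,3] = [2,3] − [1,3] + [1,2],
  ∂[0,2,3] = [2,3] − [0,3] + [0,2].
The resulting 6×4 matrix has rank 3, and its Smith normal form has invariant factors (1,1,1).

Computing H_k = (kernel of ∂_k) / (image of ∂_{k+1}):

  H_0: rank C_0 − rank ∂_1 = 4 − 3 = 1, and the invariant factors of ∂_1 are all 1, so H_0 = Z.
  H_1: rank ker ∂_1 − rank ∂_2 = (6 − 3) − 3 = 0, and the invariant factors of ∂_2 are all 1, so H_1 = 0.
  H_2: rank ker ∂_2 − rank ∂_3 = (4 − 3) − 0 = 1, and there is no ∂_3, so H_2 = Z.

(K is a triangulation of the 2-sphere S^2.)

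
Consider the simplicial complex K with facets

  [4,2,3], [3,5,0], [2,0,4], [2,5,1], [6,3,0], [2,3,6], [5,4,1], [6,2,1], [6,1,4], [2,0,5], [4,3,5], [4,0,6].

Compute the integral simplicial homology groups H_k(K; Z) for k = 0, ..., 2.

H_0 ≅ Z,  H_1 ≅ Z/2,  H_2 = 0.

We work with the vertex ordering 0 < 1 < 2 < 3 < 4 < 5 < 6. The simplices of K, each written with vertices in increasing order, are:

  0-simplices (7): [0], [1], [2], [3], [4], [5], [6]
  1-simplices (18): [0,2], [0,3], [0,4], [0,5], [0,6], [1,2], [1,4], [1,5], [1,6], [2,3], [2,4], [2,5], [2,6], [3,4], [3,5], [3,6], [4,5], [4,6]
  2-simplices (12): [0,2,4], [0,2,5], [0,3,5], [0,3,6], [0,4,6], [1,2,5], [1,2,6], [1,4,5], [1,4,6], [2,3,4], [2,3,6], [3,4,5]

giving chain groups C_0 ≅ Z^7, C_1 ≅ Z^18, C_2 ≅ Z^12.

Boundary ∂_1: C_1 → C_0 maps an edge to its endpoints' difference, ∂[p,q] = q − p. For instance
  ∂[2,5] = [5] − [2].
This gives a 7×18 integer matrix of rank 6; reducing to Smith normal form yields diagonal entries (1,1,1,1,1,1).

Boundary ∂_2: C_2 → C_1 acts by ∂[p,q,r] = [q,r] − [p,r] + [p,q]. For instance
  ∂[3,4,5] = [4,5] − [3,5] + [3,4],
  ∂[0,2,4] = [2,4] − [0,4] + [0,2].
The 18×12 boundary matrix has rank 12 and Smith normal form diag(1,1,1,1,1,1,1,1,1,1,1,2).

Computing H_k = (kernel of ∂_k) / (image of ∂_{k+1}):

  H_0: rank C_0 − rank ∂_1 = 7 − 6 = 1, and the invariant factors of ∂_1 are all 1, so H_0 ≅ Z.
  H_1: rank ker ∂_1 − rank ∂_2 = (18 − 6) − 12 = 0, and ∂_2 has invariant factor 2 > 1, so H_1 ≅ Z/2.
  H_2: rank ker ∂_2 − rank ∂_3 = (12 − 12) − 0 = 0, and there is no ∂_3, so H_2 ≅ 0.

As a check, the Euler characteristic is 7 − 18 + 12 = 1, which agrees with 1 − 0 + 0 = 1.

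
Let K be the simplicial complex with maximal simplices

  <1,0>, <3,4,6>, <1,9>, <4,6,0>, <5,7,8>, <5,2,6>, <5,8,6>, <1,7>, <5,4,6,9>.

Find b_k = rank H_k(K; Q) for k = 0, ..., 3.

K has 10 vertices, 19 edges, 9 triangles, 1 3-simplex.
rank ∂_0 = 0, rank ∂_1 = 9 ⇒ b_0 = 10 − 0 − 9 = 1; all invariant factors of ∂_1 are 1 so no torsion. So H_0 = Z.
rank ∂_1 = 9, rank ∂_2 = 8 ⇒ b_1 = 19 − 9 − 8 = 2; all invariant factors of ∂_2 are 1 so no torsion. So H_1 = Z^2.
rank ∂_2 = 8, rank ∂_3 = 1 ⇒ b_2 = 9 − 8 − 1 = 0; all invariant factors of ∂_3 are 1 so no torsion. So H_2 = 0.
rank ∂_3 = 1, rank ∂_4 = 0 ⇒ b_3 = 1 − 1 − 0 = 0. So H_3 = 0.

b_0 = 1, b_1 = 2, b_2 = 0, b_3 = 0.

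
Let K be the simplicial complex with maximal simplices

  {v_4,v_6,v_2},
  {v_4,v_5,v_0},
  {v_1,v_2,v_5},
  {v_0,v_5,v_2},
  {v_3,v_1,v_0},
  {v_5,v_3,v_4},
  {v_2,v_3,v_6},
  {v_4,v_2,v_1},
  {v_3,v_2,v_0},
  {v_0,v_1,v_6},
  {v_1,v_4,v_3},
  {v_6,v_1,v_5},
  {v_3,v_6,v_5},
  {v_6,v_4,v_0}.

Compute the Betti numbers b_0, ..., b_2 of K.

We work with the vertex ordering v_0 < v_1 < v_2 < v_3 < v_4 < v_5 < v_6. The simplices of K, each written with vertices in increasing order, are:

  0-simplices (7): [v_0], [v_1], [v_2], [v_3], [v_4], [v_5], [v_6]
  1-simplices (21): (21 of them)
  2-simplices (14): (14 of them)

Hence C_0 ≅ Z^7, C_1 ≅ Z^21, C_2 ≅ Z^14.

∂_1: C_1 → C_0 sends each edge [p,q] (with p < q) to q − p.
The resulting 7×21 matrix has rank 6, and its Smith normal form has invariant factors (1,1,1,1,1,1).

The boundary map ∂_2: C_2 → C_1 acts by ∂[p,q,r] = [q,r] − [p,r] + [p,q]. For instance
  ∂[v_2,v_4,v_6] = [v_4,v_6] − [v_2,v_6] + [v_2,v_4],
  ∂[v_2,v_3,v_6] = [v_3,v_6] − [v_2,v_6] + [v_2,v_3].
As a 21×14 matrix over Z this has rank 13, with invariant factors (1,1,1,1,1,1,1,1,1,1,1,1,1).

Now H_k = ker ∂_k / im ∂_{k+1}, so:

  H_0: rank C_0 − rank ∂_1 = 7 − 6 = 1, and the invariant factors of ∂_1 are all 1, so H_0 ≅ Z.
  H_1: rank ker ∂_1 − rank ∂_2 = (21 − 6) − 13 = 2, and the invariant factors of ∂_2 are all 1, so H_1 ≅ Z^2.
  H_2: rank ker ∂_2 − rank ∂_3 = (14 − 13) − 0 = 1, and there is no ∂_3, so H_2 ≅ Z.

Hence the Betti numbers are b_0 = 1, b_1 = 2, b_2 = 1.

b_0 = 1, b_1 = 2, b_2 = 1.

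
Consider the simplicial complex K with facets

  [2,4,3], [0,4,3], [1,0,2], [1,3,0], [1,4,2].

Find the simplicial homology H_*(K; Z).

We work with the vertex ordering 0 < 1 < 2 < 3 < 4. The simplices of K, each written with vertices in increasing order, are:

  0-simplices (5): [0], [1], [2], [3], [4]
  1-simplices (10): [0,1], [0,2], [0,3], [0,4], [1,2], [1,3], [1,4], [2,3], [2,4], [3,4]
  2-simplices (5): [0,1,2], [0,1,3], [0,3,4], [1,2,4], [2,3,4]

giving chain groups C_0 ≅ Z^5, C_1 ≅ Z^10, C_2 ≅ Z^5.

The boundary map ∂_1: C_1 → C_0 is given by ∂[p,q] = [q] − [p]. For instance
  ∂[1,2] = [2] − [1].
As a 5×10 matrix over Z this has rank 4, with invariant factors (1,1,1,1).

Boundary ∂_2: C_2 → C_1 maps a triangle to the signed sum of its edges. For instance
  ∂[0,1,2] = [1,2] − [0,2] + [0,1],
  ∂[0,1,3] = [1,3] − [0,3] + [0,1].
The resulting 10×5 matrix has rank 5, and its Smith normal form has invariant factors (1,1,1,1,1).

Computing H_k = (kernel of ∂_k) / (image of ∂_{k+1}):

  H_0: rank C_0 − rank ∂_1 = 5 − 4 = 1, and the invariant factors of ∂_1 are all 1, so H_0 ≅ Z.
  H_1: rank ker ∂_1 − rank ∂_2 = (10 − 4) − 5 = 1, and the invariant factors of ∂_2 are all 1, so H_1 ≅ Z.
  H_2: rank ker ∂_2 − rank ∂_3 = (5 − 5) − 0 = 0, and there is no ∂_3, so H_2 ≅ 0.

H_0 ≅ Z,  H_1 ≅ Z,  H_2 = 0.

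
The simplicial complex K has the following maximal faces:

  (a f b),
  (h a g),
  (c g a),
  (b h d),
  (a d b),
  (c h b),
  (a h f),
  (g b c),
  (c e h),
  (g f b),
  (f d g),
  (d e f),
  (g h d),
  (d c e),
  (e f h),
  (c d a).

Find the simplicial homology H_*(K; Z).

H_0 ≅ Z,  H_1 ≅ Z^2,  H_2 ≅ Z.

Order the vertices as a < b < c < d < e < f < g < h. Listing each simplex with vertices in this order, K has dimension 2 with simplices:

  0-simplices (8): a, b, c, d, e, f, g, h
  1-simplices (24): ab, ac, ad, af, ag, ah, bc, bd, bf, bg, bh, cd, ce, cg, ch, de, df, dg, dh, ef, eh, fg, fh, gh
  2-simplices (16): abd, abf, acd, acg, afh, agh, bcg, bch, bdh, bfg, cde, ceh, def, dfg, dgh, efh

Hence C_0 ≅ Z^8, C_1 ≅ Z^24, C_2 ≅ Z^16.

The boundary map ∂_1: C_1 → C_0 sends each edge [p,q] (with p < q) to q − p.
The 8×24 boundary matrix has rank 7 and Smith normal form diag(1,1,1,1,1,1,1).

∂_2: C_2 → C_1 sends each 2-simplex [p,q,r] to [q,r] − [p,r] + [p,q]. For instance
  ∂bfg = fg − bg + bf,
  ∂dgh = gh − dh + dg.
The 24×16 boundary matrix has rank 15 and Smith normal form diag(1,1,1,1,1,1,1,1,1,1,1,1,1,1,1).

Reading off H_k = ker ∂_k / im ∂_{k+1}:

  H_0: rank C_0 − rank ∂_1 = 8 − 7 = 1, and the invariant factors of ∂_1 are all 1, so H_0 = Z.
  H_1: rank ker ∂_1 − rank ∂_2 = (24 − 7) − 15 = 2, and the invariant factors of ∂_2 are all 1, so H_1 = Z^2.
  H_2: rank ker ∂_2 − rank ∂_3 = (16 − 15) − 0 = 1, and there is no ∂_3, so H_2 = Z.

As a check, the Euler characteristic is 8 − 24 + 16 = 0, which agrees with 1 − 2 + 1 = 0.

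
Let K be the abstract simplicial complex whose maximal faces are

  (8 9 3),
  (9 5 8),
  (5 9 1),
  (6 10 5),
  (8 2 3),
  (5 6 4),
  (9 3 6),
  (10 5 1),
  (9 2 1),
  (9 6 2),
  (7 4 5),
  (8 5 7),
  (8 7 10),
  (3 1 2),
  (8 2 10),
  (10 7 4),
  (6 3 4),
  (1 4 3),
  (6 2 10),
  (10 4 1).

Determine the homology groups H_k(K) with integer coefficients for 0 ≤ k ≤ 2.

Take the total order 1 < 2 < 3 < 4 < 5 < 6 < 7 < 8 < 9 < 10 on the vertex set. Then K (dimension 2) consists of the simplices:

  0-simplices (10): [1], [2], [3], [4], [5], [6], [7], [8], [9], [10]
  1-simplices (30): (30 of them)
  2-simplices (20): (20 of them)

Hence C_0 ≅ Z^10, C_1 ≅ Z^30, C_2 ≅ Z^20.

Boundary ∂_1: C_1 → C_0 maps an edge to its endpoints' difference, ∂[p,q] = q − p.
This gives a 10×30 integer matrix of rank 9; reducing to Smith normal form yields diagonal entries (1,1,1,1,1,1,1,1,1).

Boundary ∂_2: C_2 → C_1 acts by ∂[p,q,r] = [q,r] − [p,r] + [p,q]. For instance
  ∂[5,7,8] = [7,8] − [5,8] + [5,7],
  ∂[3,4,6] = [4,6] − [3,6] + [3,4].
As a 30×20 matrix over Z this has rank 20, with invariant factors (1,1,1,1,1,1,1,1,1,1,1,1,1,1,1,1,1,1,1,2).

Computing H_k = (kernel of ∂_k) / (image of ∂_{k+1}):

  H_0: rank C_0 − rank ∂_1 = 10 − 9 = 1, and the invariant factors of ∂_1 are all 1, so H_0 = Z.
  H_1: rank ker ∂_1 − rank ∂_2 = (30 − 9) − 20 = 1, and ∂_2 has invariant factor 2 > 1, so H_1 = Z ⊕ Z_2.
  H_2: rank ker ∂_2 − rank ∂_3 = (20 − 20) − 0 = 0, and there is no ∂_3, so H_2 = 0.

(K is a triangulation of the Klein bottle.)

H_0 = Z,  H_1 = Z ⊕ Z_2,  H_2 = 0.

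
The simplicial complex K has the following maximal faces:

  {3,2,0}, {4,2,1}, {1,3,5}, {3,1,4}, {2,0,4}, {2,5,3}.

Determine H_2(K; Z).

H_2 ≅ 0.

Order the vertices as 0 < 1 < 2 < 3 < 4 < 5. Listing each simplex with vertices in this order, K has dimension 2 with simplices:

  0-simplices (6): [0], [1], [2], [3], [4], [5]
  1-simplices (12): [0,2], [0,3], [0,4], [1,2], [1,3], [1,4], [1,5], [2,3], [2,4], [2,5], [3,4], [3,5]
  2-simplices (6): [0,2,3], [0,2,4], [1,2,4], [1,3,4], [1,3,5], [2,3,5]

Hence C_0 ≅ Z^6, C_1 ≅ Z^12, C_2 ≅ Z^6.

∂_1: C_1 → C_0 is given by ∂[p,q] = [q] − [p].
The 6×12 boundary matrix has rank 5 and Smith normal form diag(1,1,1,1,1).

The boundary map ∂_2: C_2 → C_1 acts by ∂[p,q,r] = [q,r] − [p,r] + [p,q]. For instance
  ∂[2,3,5] = [3,5] − [2,5] + [2,3],
  ∂[1,3,5] = [3,5] − [1,5] + [1,3].
The resulting 12×6 matrix has rank 6, and its Smith normal form has invariant factors (1,1,1,1,1,1).

Now H_k = ker ∂_k / im ∂_{k+1}, so:

  H_2: rank ker ∂_2 − rank ∂_3 = (6 − 6) − 0 = 0, and there is no ∂_3, so H_2 = 0.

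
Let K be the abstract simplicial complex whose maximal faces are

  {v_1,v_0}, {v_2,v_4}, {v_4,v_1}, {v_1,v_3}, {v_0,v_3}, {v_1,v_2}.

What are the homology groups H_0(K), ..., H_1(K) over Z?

H_0 ≅ Z,  H_1 ≅ Z^2.

K has 5 vertices, 6 edges.
rank ∂_0 = 0, rank ∂_1 = 4 ⇒ b_0 = 5 − 0 − 4 = 1; all invariant factors of ∂_1 are 1 so no torsion. So H_0 ≅ Z.
rank ∂_1 = 4, rank ∂_2 = 0 ⇒ b_1 = 6 − 4 − 0 = 2. So H_1 ≅ Z^2.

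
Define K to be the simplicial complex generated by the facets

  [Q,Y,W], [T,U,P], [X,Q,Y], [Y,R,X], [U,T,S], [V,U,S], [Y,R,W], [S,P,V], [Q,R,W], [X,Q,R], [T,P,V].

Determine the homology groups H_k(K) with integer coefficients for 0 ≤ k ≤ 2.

We work with the vertex ordering P < Q < R < S < T < U < V < W < X < Y. The simplices of K, each written with vertices in increasing order, are:

  0-simplices (10): P, Q, R, S, T, U, V, W, X, Y
  1-simplices (19): PS, PT, PU, PV, QR, QW, QX, QY, RW, RX, RY, ST, SU, SV, TU, TV, UV, WY, XY
  2-simplices (11): PSV, PTU, PTV, QRW, QRX, QWY, QXY, RWY, RXY, STU, SUV

Hence C_0 ≅ Z^10, C_1 ≅ Z^19, C_2 ≅ Z^11.

The boundary map ∂_1: C_1 → C_0 maps an edge to its endpoints' difference, ∂[p,q] = q − p. For instance
  ∂ST = T − S.
This gives a 10×19 integer matrix of rank 8; reducing to Smith normal form yields diagonal entries (1,1,1,1,1,1,1,1).

The boundary map ∂_2: C_2 → C_1 sends each 2-simplex [p,q,r] to [q,r] − [p,r] + [p,q]. For instance
  ∂QWY = WY − QY + QW,
  ∂PTU = TU − PU + PT.
As a 19×11 matrix over Z this has rank 10, with invariant factors (1,1,1,1,1,1,1,1,1,1).

Computing H_k = (kernel of ∂_k) / (image of ∂_{k+1}):

  H_0: rank C_0 − rank ∂_1 = 10 − 8 = 2, and the invariant factors of ∂_1 are all 1, so H_0 = Z^2.
  H_1: rank ker ∂_1 − rank ∂_2 = (19 − 8) − 10 = 1, and the invariant factors of ∂_2 are all 1, so H_1 = Z.
  H_2: rank ker ∂_2 − rank ∂_3 = (11 − 10) − 0 = 1, and there is no ∂_3, so H_2 = Z.

As a check, the Euler characteristic is 10 − 19 + 11 = 2, which agrees with 2 − 1 + 1 = 2.

H_0 ≅ Z^2,  H_1 ≅ Z,  H_2 ≅ Z.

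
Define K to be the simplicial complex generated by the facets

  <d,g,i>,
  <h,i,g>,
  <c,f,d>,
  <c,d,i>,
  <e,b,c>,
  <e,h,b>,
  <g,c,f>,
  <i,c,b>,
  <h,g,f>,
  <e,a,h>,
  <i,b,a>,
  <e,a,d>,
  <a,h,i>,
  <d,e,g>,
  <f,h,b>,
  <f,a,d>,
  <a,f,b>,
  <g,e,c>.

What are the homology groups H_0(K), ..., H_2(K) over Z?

Take the total order a < b < c < d < e < f < g < h < i on the vertex set. Then K (dimension 2) consists of the simplices:

  0-simplices (9): a, b, c, d, e, f, g, h, i
  1-simplices (27): ab, ad, ae, af, ah, ai, bc, be, bf, bh, bi, cd, ce, cf, cg, ci, de, df, dg, di, eg, eh, fg, fh, gh, gi, hi
  2-simplices (18): abf, abi, ade, adf, aeh, ahi, bce, bci, beh, bfh, cdf, cdi, ceg, cfg, deg, dgi, fgh, ghi

so the chain groups are C_0 ≅ Z^9, C_1 ≅ Z^27, C_2 ≅ Z^18.

∂_1: C_1 → C_0 maps an edge to its endpoints' difference, ∂[p,q] = q − p. For instance
  ∂bc = c − b.
As a 9×27 matrix over Z this has rank 8, with invariant factors (1,1,1,1,1,1,1,1).

Boundary ∂_2: C_2 → C_1 maps a triangle to the signed sum of its edges. For instance
  ∂ceg = eg − cg + ce,
  ∂bci = ci − bi + bc.
This gives a 27×18 integer matrix of rank 18; reducing to Smith normal form yields diagonal entries (1,1,1,1,1,1,1,1,1,1,1,1,1,1,1,1,1,2).

From H_k ≅ ker(∂_k) / im(∂_{k+1}) we obtain:

  H_0: rank C_0 − rank ∂_1 = 9 − 8 = 1, and the invariant factors of ∂_1 are all 1, so H_0 = Z.
  H_1: rank ker ∂_1 − rank ∂_2 = (27 − 8) − 18 = 1, and ∂_2 has invariant factor 2 > 1, so H_1 = Z × Z/2.
  H_2: rank ker ∂_2 − rank ∂_3 = (18 − 18) − 0 = 0, and there is no ∂_3, so H_2 = 0.

H_0 = Z,  H_1 = Z × Z/2,  H_2 = 0.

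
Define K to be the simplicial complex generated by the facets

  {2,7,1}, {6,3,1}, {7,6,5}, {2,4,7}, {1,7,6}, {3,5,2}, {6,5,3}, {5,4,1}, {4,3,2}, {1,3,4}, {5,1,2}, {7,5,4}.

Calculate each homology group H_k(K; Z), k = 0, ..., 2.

Fix the vertex order 1 < 2 < 3 < 4 < 5 < 6 < 7 and write every simplex with vertices in increasing order. Then dim K = 2 and the simplices of K are:

  0-simplices (7): [1], [2], [3], [4], [5], [6], [7]
  1-simplices (18): [1,2], [1,3], [1,4], [1,5], [1,6], [1,7], [2,3], [2,4], [2,5], [2,7], [3,4], [3,5], [3,6], [4,5], [4,7], [5,6], [5,7], [6,7]
  2-simplices (12): [1,2,5], [1,2,7], [1,3,4], [1,3,6], [1,4,5], [1,6,7], [2,3,4], [2,3,5], [2,4,7], [3,5,6], [4,5,7], [5,6,7]

Hence C_0 ≅ Z^7, C_1 ≅ Z^18, C_2 ≅ Z^12.

∂_1: C_1 → C_0 maps an edge to its endpoints' difference, ∂[p,q] = q − p. For instance
  ∂[4,5] = [5] − [4].
The 7×18 boundary matrix has rank 6 and Smith normal form diag(1,1,1,1,1,1).

∂_2: C_2 → C_1 sends each 2-simplex [p,q,r] to [q,r] − [p,r] + [p,q]. For instance
  ∂[1,4,5] = [4,5] − [1,5] + [1,4],
  ∂[2,3,5] = [3,5] − [2,5] + [2,3].
As a 18×12 matrix over Z this has rank 12, with invariant factors (1,1,1,1,1,1,1,1,1,1,1,2).

From H_k ≅ ker(∂_k) / im(∂_{k+1}) we obtain:

  H_0: rank C_0 − rank ∂_1 = 7 − 6 = 1, and the invariant factors of ∂_1 are all 1, so H_0 ≅ Z.
  H_1: rank ker ∂_1 − rank ∂_2 = (18 − 6) − 12 = 0, and ∂_2 has invariant factor 2 > 1, so H_1 ≅ Z/2.
  H_2: rank ker ∂_2 − rank ∂_3 = (12 − 12) − 0 = 0, and there is no ∂_3, so H_2 ≅ 0.

H_0 = Z,  H_1 = Z/2,  H_2 = 0.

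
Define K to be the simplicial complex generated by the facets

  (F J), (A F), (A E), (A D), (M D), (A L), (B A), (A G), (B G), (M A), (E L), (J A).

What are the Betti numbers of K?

b_0 = 1, b_1 = 4.

Order the vertices as A < B < D < E < F < G < J < L < M. Listing each simplex with vertices in this order, K has dimension 1 with simplices:

  0-simplices (9): A, B, D, E, F, G, J, L, M
  1-simplices (12): AB, AD, AE, AF, AG, AJ, AL, AM, BG, DM, EL, FJ

Hence C_0 ≅ Z^9, C_1 ≅ Z^12.

∂_1: C_1 → C_0 sends each edge [p,q] (with p < q) to q − p.
The resulting 9×12 matrix has rank 8, and its Smith normal form has invariant factors (1,1,1,1,1,1,1,1).

From H_k ≅ ker(∂_k) / im(∂_{k+1}) we obtain:

  H_0: rank C_0 − rank ∂_1 = 9 − 8 = 1, and the invariant factors of ∂_1 are all 1, so H_0 ≅ Z.
  H_1: rank ker ∂_1 − rank ∂_2 = (12 − 8) − 0 = 4, and there is no ∂_2, so H_1 ≅ Z^4.

As a check, the Euler characteristic is 9 − 12 = -3, which agrees with 1 − 4 = -3.

Hence the Betti numbers are b_0 = 1, b_1 = 4.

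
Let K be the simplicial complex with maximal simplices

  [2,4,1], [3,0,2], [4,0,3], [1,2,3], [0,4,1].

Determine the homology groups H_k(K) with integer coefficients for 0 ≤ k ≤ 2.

K has 5 vertices, 10 edges, 5 triangles.
rank ∂_0 = 0, rank ∂_1 = 4 ⇒ b_0 = 5 − 0 − 4 = 1; all invariant factors of ∂_1 are 1 so no torsion. So H_0 = Z.
rank ∂_1 = 4, rank ∂_2 = 5 ⇒ b_1 = 10 − 4 − 5 = 1; all invariant factors of ∂_2 are 1 so no torsion. So H_1 = Z.
rank ∂_2 = 5, rank ∂_3 = 0 ⇒ b_2 = 5 − 5 − 0 = 0. So H_2 = 0.

H_0 ≅ Z,  H_1 ≅ Z,  H_2 = 0.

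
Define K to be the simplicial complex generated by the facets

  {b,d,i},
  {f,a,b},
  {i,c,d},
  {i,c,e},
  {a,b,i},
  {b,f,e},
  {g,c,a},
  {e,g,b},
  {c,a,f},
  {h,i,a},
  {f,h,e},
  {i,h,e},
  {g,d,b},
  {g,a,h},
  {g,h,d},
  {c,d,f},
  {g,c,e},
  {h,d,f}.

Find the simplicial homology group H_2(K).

H_2 ≅ Z.

We work with the vertex ordering a < b < c < d < e < f < g < h < i. The simplices of K, each written with vertices in increasing order, are:

  0-simplices (9): a, b, c, d, e, f, g, h, i
  1-simplices (27): ab, ac, af, ag, ah, ai, bd, be, bf, bg, bi, cd, ce, cf, cg, ci, df, dg, dh, di, ef, eg, eh, ei, fh, gh, hi
  2-simplices (18): abf, abi, acf, acg, agh, ahi, bdg, bdi, bef, beg, cdf, cdi, ceg, cei, dfh, dgh, efh, ehi

so the chain groups are C_0 ≅ Z^9, C_1 ≅ Z^27, C_2 ≅ Z^18.

∂_1: C_1 → C_0 is given by ∂[p,q] = [q] − [p]. For instance
  ∂gh = h − g.
As a 9×27 matrix over Z this has rank 8, with invariant factors (1,1,1,1,1,1,1,1).

The boundary map ∂_2: C_2 → C_1 sends each 2-simplex [p,q,r] to [q,r] − [p,r] + [p,q]. For instance
  ∂abf = bf − af + ab,
  ∂acf = cf − af + ac.
As a 27×18 matrix over Z this has rank 17, with invariant factors (1,1,1,1,1,1,1,1,1,1,1,1,1,1,1,1,1).

From H_k ≅ ker(∂_k) / im(∂_{k+1}) we obtain:

  H_2: rank ker ∂_2 − rank ∂_3 = (18 − 17) − 0 = 1, and there is no ∂_3, so H_2 = Z.

(K is a triangulation of the torus T^2.)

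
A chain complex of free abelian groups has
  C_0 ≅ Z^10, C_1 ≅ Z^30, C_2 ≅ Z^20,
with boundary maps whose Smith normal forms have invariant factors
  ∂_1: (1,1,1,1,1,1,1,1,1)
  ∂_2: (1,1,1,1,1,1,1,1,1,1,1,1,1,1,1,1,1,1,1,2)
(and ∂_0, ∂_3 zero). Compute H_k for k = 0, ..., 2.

H_0: b_0 = 10 − 0 − 9 = 1; torsion from ∂_1 factors > 1: none. So H_0 = Z.
H_1: b_1 = 30 − 9 − 20 = 1; torsion from ∂_2 factors > 1: [2]. So H_1 = Z × Z/2.
H_2: b_2 = 20 − 20 − 0 = 0; torsion from ∂_3 factors > 1: none. So H_2 = 0.

H_0 = Z,  H_1 = Z × Z/2,  H_2 = 0.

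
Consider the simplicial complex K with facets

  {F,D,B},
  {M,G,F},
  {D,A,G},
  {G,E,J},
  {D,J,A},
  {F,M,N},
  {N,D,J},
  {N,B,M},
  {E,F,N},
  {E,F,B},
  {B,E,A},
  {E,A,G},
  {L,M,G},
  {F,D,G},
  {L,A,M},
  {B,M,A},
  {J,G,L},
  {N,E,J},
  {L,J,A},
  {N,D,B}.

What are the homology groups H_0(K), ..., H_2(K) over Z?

K has 10 vertices, 30 edges, 20 triangles.
rank ∂_0 = 0, rank ∂_1 = 9 ⇒ b_0 = 10 − 0 − 9 = 1; all invariant factors of ∂_1 are 1 so no torsion. So H_0 = Z.
rank ∂_1 = 9, rank ∂_2 = 20 ⇒ b_1 = 30 − 9 − 20 = 1; ∂_2 has invariant factor(s) [2] giving torsion. So H_1 = Z ⊕ Z_2.
rank ∂_2 = 20, rank ∂_3 = 0 ⇒ b_2 = 20 − 20 − 0 = 0. So H_2 = 0.

H_0 ≅ Z,  H_1 ≅ Z ⊕ Z_2,  H_2 = 0.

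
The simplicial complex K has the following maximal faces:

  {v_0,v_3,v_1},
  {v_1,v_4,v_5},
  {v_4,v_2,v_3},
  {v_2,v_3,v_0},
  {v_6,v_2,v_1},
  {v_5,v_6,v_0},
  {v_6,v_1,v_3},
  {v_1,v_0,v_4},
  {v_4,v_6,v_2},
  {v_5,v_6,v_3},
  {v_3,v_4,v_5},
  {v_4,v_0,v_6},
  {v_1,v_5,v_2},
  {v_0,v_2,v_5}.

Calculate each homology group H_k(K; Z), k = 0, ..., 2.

H_0 = Z,  H_1 = Z^2,  H_2 = Z.

Take the total order v_0 < v_1 < v_2 < v_3 < v_4 < v_5 < v_6 on the vertex set. Then K (dimension 2) consists of the simplices:

  0-simplices (7): [v_0], [v_1], [v_2], [v_3], [v_4], [v_5], [v_6]
  1-simplices (21): (21 of them)
  2-simplices (14): (14 of them)

Hence C_0 ≅ Z^7, C_1 ≅ Z^21, C_2 ≅ Z^14.

∂_1: C_1 → C_0 is given by ∂[p,q] = [q] − [p].
This gives a 7×21 integer matrix of rank 6; reducing to Smith normal form yields diagonal entries (1,1,1,1,1,1).

Boundary ∂_2: C_2 → C_1 sends each 2-simplex [p,q,r] to [q,r] − [p,r] + [p,q]. For instance
  ∂[v_3,v_5,v_6] = [v_5,v_6] − [v_3,v_6] + [v_3,v_5],
  ∂[v_1,v_4,v_5] = [v_4,v_5] − [v_1,v_5] + [v_1,v_4].
The 21×14 boundary matrix has rank 13 and Smith normal form diag(1,1,1,1,1,1,1,1,1,1,1,1,1).

Reading off H_k = ker ∂_k / im ∂_{k+1}:

  H_0: rank C_0 − rank ∂_1 = 7 − 6 = 1, and the invariant factors of ∂_1 are all 1, so H_0 = Z.
  H_1: rank ker ∂_1 − rank ∂_2 = (21 − 6) − 13 = 2, and the invariant factors of ∂_2 are all 1, so H_1 = Z^2.
  H_2: rank ker ∂_2 − rank ∂_3 = (14 − 13) − 0 = 1, and there is no ∂_3, so H_2 = Z.

As a check, the Euler characteristic is 7 − 21 + 14 = 0, which agrees with 1 − 2 + 1 = 0.
(K is a triangulation of the torus T^2.)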